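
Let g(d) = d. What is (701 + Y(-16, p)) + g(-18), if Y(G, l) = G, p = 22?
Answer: 667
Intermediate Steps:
(701 + Y(-16, p)) + g(-18) = (701 - 16) - 18 = 685 - 18 = 667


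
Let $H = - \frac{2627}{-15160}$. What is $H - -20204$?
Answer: $\frac{306295267}{15160} \approx 20204.0$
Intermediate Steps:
$H = \frac{2627}{15160}$ ($H = \left(-2627\right) \left(- \frac{1}{15160}\right) = \frac{2627}{15160} \approx 0.17329$)
$H - -20204 = \frac{2627}{15160} - -20204 = \frac{2627}{15160} + 20204 = \frac{306295267}{15160}$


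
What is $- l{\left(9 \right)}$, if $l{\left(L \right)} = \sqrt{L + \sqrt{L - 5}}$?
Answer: $- \sqrt{11} \approx -3.3166$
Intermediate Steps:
$l{\left(L \right)} = \sqrt{L + \sqrt{-5 + L}}$
$- l{\left(9 \right)} = - \sqrt{9 + \sqrt{-5 + 9}} = - \sqrt{9 + \sqrt{4}} = - \sqrt{9 + 2} = - \sqrt{11}$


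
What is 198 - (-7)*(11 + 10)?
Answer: 345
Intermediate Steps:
198 - (-7)*(11 + 10) = 198 - (-7)*21 = 198 - 1*(-147) = 198 + 147 = 345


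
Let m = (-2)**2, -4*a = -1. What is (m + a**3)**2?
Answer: 66049/4096 ≈ 16.125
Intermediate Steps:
a = 1/4 (a = -1/4*(-1) = 1/4 ≈ 0.25000)
m = 4
(m + a**3)**2 = (4 + (1/4)**3)**2 = (4 + 1/64)**2 = (257/64)**2 = 66049/4096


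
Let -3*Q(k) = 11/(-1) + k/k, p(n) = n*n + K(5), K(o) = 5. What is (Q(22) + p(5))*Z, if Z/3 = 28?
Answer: 2800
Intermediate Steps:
Z = 84 (Z = 3*28 = 84)
p(n) = 5 + n² (p(n) = n*n + 5 = n² + 5 = 5 + n²)
Q(k) = 10/3 (Q(k) = -(11/(-1) + k/k)/3 = -(11*(-1) + 1)/3 = -(-11 + 1)/3 = -⅓*(-10) = 10/3)
(Q(22) + p(5))*Z = (10/3 + (5 + 5²))*84 = (10/3 + (5 + 25))*84 = (10/3 + 30)*84 = (100/3)*84 = 2800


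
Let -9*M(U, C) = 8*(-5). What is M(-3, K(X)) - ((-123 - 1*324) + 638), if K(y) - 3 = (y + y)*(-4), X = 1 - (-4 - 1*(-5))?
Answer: -1679/9 ≈ -186.56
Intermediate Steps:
X = 0 (X = 1 - (-4 + 5) = 1 - 1*1 = 1 - 1 = 0)
K(y) = 3 - 8*y (K(y) = 3 + (y + y)*(-4) = 3 + (2*y)*(-4) = 3 - 8*y)
M(U, C) = 40/9 (M(U, C) = -8*(-5)/9 = -⅑*(-40) = 40/9)
M(-3, K(X)) - ((-123 - 1*324) + 638) = 40/9 - ((-123 - 1*324) + 638) = 40/9 - ((-123 - 324) + 638) = 40/9 - (-447 + 638) = 40/9 - 1*191 = 40/9 - 191 = -1679/9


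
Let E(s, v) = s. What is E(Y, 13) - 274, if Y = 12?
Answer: -262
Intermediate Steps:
E(Y, 13) - 274 = 12 - 274 = -262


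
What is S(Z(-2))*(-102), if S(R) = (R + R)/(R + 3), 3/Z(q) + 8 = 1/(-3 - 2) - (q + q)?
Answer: 255/4 ≈ 63.750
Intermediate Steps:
Z(q) = 3/(-41/5 - 2*q) (Z(q) = 3/(-8 + (1/(-3 - 2) - (q + q))) = 3/(-8 + (1/(-5) - 2*q)) = 3/(-8 + (-⅕ - 2*q)) = 3/(-41/5 - 2*q))
S(R) = 2*R/(3 + R) (S(R) = (2*R)/(3 + R) = 2*R/(3 + R))
S(Z(-2))*(-102) = (2*(-15/(41 + 10*(-2)))/(3 - 15/(41 + 10*(-2))))*(-102) = (2*(-15/(41 - 20))/(3 - 15/(41 - 20)))*(-102) = (2*(-15/21)/(3 - 15/21))*(-102) = (2*(-15*1/21)/(3 - 15*1/21))*(-102) = (2*(-5/7)/(3 - 5/7))*(-102) = (2*(-5/7)/(16/7))*(-102) = (2*(-5/7)*(7/16))*(-102) = -5/8*(-102) = 255/4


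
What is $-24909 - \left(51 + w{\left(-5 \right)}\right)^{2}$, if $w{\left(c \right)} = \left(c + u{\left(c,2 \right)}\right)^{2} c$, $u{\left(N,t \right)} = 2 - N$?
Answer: $-25870$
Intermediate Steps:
$w{\left(c \right)} = 4 c$ ($w{\left(c \right)} = \left(c - \left(-2 + c\right)\right)^{2} c = 2^{2} c = 4 c$)
$-24909 - \left(51 + w{\left(-5 \right)}\right)^{2} = -24909 - \left(51 + 4 \left(-5\right)\right)^{2} = -24909 - \left(51 - 20\right)^{2} = -24909 - 31^{2} = -24909 - 961 = -25870$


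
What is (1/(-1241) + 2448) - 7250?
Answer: -5959283/1241 ≈ -4802.0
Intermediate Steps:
(1/(-1241) + 2448) - 7250 = (-1/1241 + 2448) - 7250 = 3037967/1241 - 7250 = -5959283/1241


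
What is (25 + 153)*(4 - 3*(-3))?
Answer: 2314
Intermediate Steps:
(25 + 153)*(4 - 3*(-3)) = 178*(4 + 9) = 178*13 = 2314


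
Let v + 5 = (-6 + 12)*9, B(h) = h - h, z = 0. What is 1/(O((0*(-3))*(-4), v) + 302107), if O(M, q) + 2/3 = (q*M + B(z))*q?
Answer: 3/906319 ≈ 3.3101e-6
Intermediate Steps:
B(h) = 0
v = 49 (v = -5 + (-6 + 12)*9 = -5 + 6*9 = -5 + 54 = 49)
O(M, q) = -⅔ + M*q² (O(M, q) = -⅔ + (q*M + 0)*q = -⅔ + (M*q + 0)*q = -⅔ + (M*q)*q = -⅔ + M*q²)
1/(O((0*(-3))*(-4), v) + 302107) = 1/((-⅔ + ((0*(-3))*(-4))*49²) + 302107) = 1/((-⅔ + (0*(-4))*2401) + 302107) = 1/((-⅔ + 0*2401) + 302107) = 1/((-⅔ + 0) + 302107) = 1/(-⅔ + 302107) = 1/(906319/3) = 3/906319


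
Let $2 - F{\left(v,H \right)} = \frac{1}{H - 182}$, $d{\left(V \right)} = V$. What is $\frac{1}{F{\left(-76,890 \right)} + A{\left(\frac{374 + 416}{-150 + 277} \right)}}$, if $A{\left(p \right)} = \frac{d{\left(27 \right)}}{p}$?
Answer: $\frac{279660}{1772791} \approx 0.15775$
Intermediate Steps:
$F{\left(v,H \right)} = 2 - \frac{1}{-182 + H}$ ($F{\left(v,H \right)} = 2 - \frac{1}{H - 182} = 2 - \frac{1}{-182 + H}$)
$A{\left(p \right)} = \frac{27}{p}$
$\frac{1}{F{\left(-76,890 \right)} + A{\left(\frac{374 + 416}{-150 + 277} \right)}} = \frac{1}{\frac{-365 + 2 \cdot 890}{-182 + 890} + \frac{27}{\left(374 + 416\right) \frac{1}{-150 + 277}}} = \frac{1}{\frac{-365 + 1780}{708} + \frac{27}{790 \cdot \frac{1}{127}}} = \frac{1}{\frac{1}{708} \cdot 1415 + \frac{27}{790 \cdot \frac{1}{127}}} = \frac{1}{\frac{1415}{708} + \frac{27}{\frac{790}{127}}} = \frac{1}{\frac{1415}{708} + 27 \cdot \frac{127}{790}} = \frac{1}{\frac{1415}{708} + \frac{3429}{790}} = \frac{1}{\frac{1772791}{279660}} = \frac{279660}{1772791}$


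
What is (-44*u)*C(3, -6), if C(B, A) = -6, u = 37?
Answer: 9768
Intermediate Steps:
(-44*u)*C(3, -6) = -44*37*(-6) = -1628*(-6) = 9768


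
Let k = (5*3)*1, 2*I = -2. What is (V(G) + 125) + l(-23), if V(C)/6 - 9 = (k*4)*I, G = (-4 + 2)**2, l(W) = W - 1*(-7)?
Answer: -197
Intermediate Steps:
I = -1 (I = (1/2)*(-2) = -1)
k = 15 (k = 15*1 = 15)
l(W) = 7 + W (l(W) = W + 7 = 7 + W)
G = 4 (G = (-2)**2 = 4)
V(C) = -306 (V(C) = 54 + 6*((15*4)*(-1)) = 54 + 6*(60*(-1)) = 54 + 6*(-60) = 54 - 360 = -306)
(V(G) + 125) + l(-23) = (-306 + 125) + (7 - 23) = -181 - 16 = -197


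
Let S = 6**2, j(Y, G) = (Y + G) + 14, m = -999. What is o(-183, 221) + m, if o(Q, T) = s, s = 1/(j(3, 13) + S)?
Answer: -65933/66 ≈ -998.98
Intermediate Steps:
j(Y, G) = 14 + G + Y (j(Y, G) = (G + Y) + 14 = 14 + G + Y)
S = 36
s = 1/66 (s = 1/((14 + 13 + 3) + 36) = 1/(30 + 36) = 1/66 ≈ 0.015152)
o(Q, T) = 1/66
o(-183, 221) + m = 1/66 - 999 = -65933/66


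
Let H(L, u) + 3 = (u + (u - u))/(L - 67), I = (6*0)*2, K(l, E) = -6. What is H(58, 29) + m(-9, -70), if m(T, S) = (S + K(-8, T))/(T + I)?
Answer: 20/9 ≈ 2.2222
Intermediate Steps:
I = 0 (I = 0*2 = 0)
m(T, S) = (-6 + S)/T (m(T, S) = (S - 6)/(T + 0) = (-6 + S)/T)
H(L, u) = -3 + u/(-67 + L) (H(L, u) = -3 + (u + (u - u))/(L - 67) = -3 + (u + 0)/(-67 + L) = -3 + u/(-67 + L))
H(58, 29) + m(-9, -70) = (201 + 29 - 3*58)/(-67 + 58) + (-6 - 70)/(-9) = (201 + 29 - 174)/(-9) - ⅑*(-76) = -⅑*56 + 76/9 = -56/9 + 76/9 = 20/9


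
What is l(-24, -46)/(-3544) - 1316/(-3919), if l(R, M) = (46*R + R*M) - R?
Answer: 571231/1736117 ≈ 0.32903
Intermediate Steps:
l(R, M) = 45*R + M*R (l(R, M) = (46*R + M*R) - R = 45*R + M*R)
l(-24, -46)/(-3544) - 1316/(-3919) = -24*(45 - 46)/(-3544) - 1316/(-3919) = -24*(-1)*(-1/3544) - 1316*(-1/3919) = 24*(-1/3544) + 1316/3919 = -3/443 + 1316/3919 = 571231/1736117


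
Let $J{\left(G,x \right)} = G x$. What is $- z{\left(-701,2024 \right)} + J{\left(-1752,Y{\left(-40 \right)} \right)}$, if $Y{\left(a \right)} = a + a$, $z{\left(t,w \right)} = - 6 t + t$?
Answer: $136655$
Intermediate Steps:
$z{\left(t,w \right)} = - 5 t$
$Y{\left(a \right)} = 2 a$
$- z{\left(-701,2024 \right)} + J{\left(-1752,Y{\left(-40 \right)} \right)} = - \left(-5\right) \left(-701\right) - 1752 \cdot 2 \left(-40\right) = \left(-1\right) 3505 - -140160 = -3505 + 140160 = 136655$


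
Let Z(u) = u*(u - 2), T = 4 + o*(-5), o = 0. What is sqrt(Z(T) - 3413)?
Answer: I*sqrt(3405) ≈ 58.352*I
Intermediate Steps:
T = 4 (T = 4 + 0*(-5) = 4 + 0 = 4)
Z(u) = u*(-2 + u)
sqrt(Z(T) - 3413) = sqrt(4*(-2 + 4) - 3413) = sqrt(4*2 - 3413) = sqrt(8 - 3413) = sqrt(-3405) = I*sqrt(3405)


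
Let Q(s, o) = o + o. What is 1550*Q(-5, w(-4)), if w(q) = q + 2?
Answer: -6200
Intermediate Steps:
w(q) = 2 + q
Q(s, o) = 2*o
1550*Q(-5, w(-4)) = 1550*(2*(2 - 4)) = 1550*(2*(-2)) = 1550*(-4) = -6200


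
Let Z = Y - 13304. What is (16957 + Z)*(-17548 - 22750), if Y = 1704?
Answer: -215876386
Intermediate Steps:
Z = -11600 (Z = 1704 - 13304 = -11600)
(16957 + Z)*(-17548 - 22750) = (16957 - 11600)*(-17548 - 22750) = 5357*(-40298) = -215876386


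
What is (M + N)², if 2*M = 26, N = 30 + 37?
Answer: 6400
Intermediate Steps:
N = 67
M = 13 (M = (½)*26 = 13)
(M + N)² = (13 + 67)² = 80² = 6400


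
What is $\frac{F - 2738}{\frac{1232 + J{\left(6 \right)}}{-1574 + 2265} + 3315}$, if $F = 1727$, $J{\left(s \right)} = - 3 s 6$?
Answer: $- \frac{698601}{2291789} \approx -0.30483$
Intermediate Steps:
$J{\left(s \right)} = - 18 s$
$\frac{F - 2738}{\frac{1232 + J{\left(6 \right)}}{-1574 + 2265} + 3315} = \frac{1727 - 2738}{\frac{1232 - 108}{-1574 + 2265} + 3315} = - \frac{1011}{\frac{1232 - 108}{691} + 3315} = - \frac{1011}{1124 \cdot \frac{1}{691} + 3315} = - \frac{1011}{\frac{1124}{691} + 3315} = - \frac{1011}{\frac{2291789}{691}} = \left(-1011\right) \frac{691}{2291789} = - \frac{698601}{2291789}$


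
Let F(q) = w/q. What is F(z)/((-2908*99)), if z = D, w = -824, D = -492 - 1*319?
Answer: -206/58370103 ≈ -3.5292e-6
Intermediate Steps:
D = -811 (D = -492 - 319 = -811)
z = -811
F(q) = -824/q
F(z)/((-2908*99)) = (-824/(-811))/((-2908*99)) = -824*(-1/811)/(-287892) = (824/811)*(-1/287892) = -206/58370103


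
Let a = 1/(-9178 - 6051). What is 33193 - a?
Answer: 505496198/15229 ≈ 33193.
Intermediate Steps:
a = -1/15229 (a = 1/(-15229) = -1/15229 ≈ -6.5664e-5)
33193 - a = 33193 - 1*(-1/15229) = 33193 + 1/15229 = 505496198/15229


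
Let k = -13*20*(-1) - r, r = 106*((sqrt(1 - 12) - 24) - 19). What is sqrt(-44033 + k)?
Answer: sqrt(-39215 - 106*I*sqrt(11)) ≈ 0.8876 - 198.03*I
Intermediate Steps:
r = -4558 + 106*I*sqrt(11) (r = 106*((sqrt(-11) - 24) - 19) = 106*((I*sqrt(11) - 24) - 19) = 106*((-24 + I*sqrt(11)) - 19) = 106*(-43 + I*sqrt(11)) = -4558 + 106*I*sqrt(11) ≈ -4558.0 + 351.56*I)
k = 4818 - 106*I*sqrt(11) (k = -13*20*(-1) - (-4558 + 106*I*sqrt(11)) = -260*(-1) + (4558 - 106*I*sqrt(11)) = 260 + (4558 - 106*I*sqrt(11)) = 4818 - 106*I*sqrt(11) ≈ 4818.0 - 351.56*I)
sqrt(-44033 + k) = sqrt(-44033 + (4818 - 106*I*sqrt(11))) = sqrt(-39215 - 106*I*sqrt(11))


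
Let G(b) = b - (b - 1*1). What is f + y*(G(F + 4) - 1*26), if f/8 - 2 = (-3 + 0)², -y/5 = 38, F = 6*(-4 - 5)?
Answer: 4838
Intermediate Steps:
F = -54 (F = 6*(-9) = -54)
y = -190 (y = -5*38 = -190)
f = 88 (f = 16 + 8*(-3 + 0)² = 16 + 8*(-3)² = 16 + 8*9 = 16 + 72 = 88)
G(b) = 1 (G(b) = b - (b - 1) = b - (-1 + b) = b + (1 - b) = 1)
f + y*(G(F + 4) - 1*26) = 88 - 190*(1 - 1*26) = 88 - 190*(1 - 26) = 88 - 190*(-25) = 88 + 4750 = 4838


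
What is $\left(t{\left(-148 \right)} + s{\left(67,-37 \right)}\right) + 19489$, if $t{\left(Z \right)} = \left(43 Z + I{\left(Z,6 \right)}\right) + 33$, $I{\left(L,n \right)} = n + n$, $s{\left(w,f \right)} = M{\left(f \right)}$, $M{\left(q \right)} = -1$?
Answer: $13169$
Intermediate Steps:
$s{\left(w,f \right)} = -1$
$I{\left(L,n \right)} = 2 n$
$t{\left(Z \right)} = 45 + 43 Z$ ($t{\left(Z \right)} = \left(43 Z + 2 \cdot 6\right) + 33 = \left(43 Z + 12\right) + 33 = \left(12 + 43 Z\right) + 33 = 45 + 43 Z$)
$\left(t{\left(-148 \right)} + s{\left(67,-37 \right)}\right) + 19489 = \left(\left(45 + 43 \left(-148\right)\right) - 1\right) + 19489 = \left(\left(45 - 6364\right) - 1\right) + 19489 = \left(-6319 - 1\right) + 19489 = -6320 + 19489 = 13169$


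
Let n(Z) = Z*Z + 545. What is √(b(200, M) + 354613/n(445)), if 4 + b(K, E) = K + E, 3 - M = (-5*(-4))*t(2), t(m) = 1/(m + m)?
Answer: √7719844214010/198570 ≈ 13.992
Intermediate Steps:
n(Z) = 545 + Z² (n(Z) = Z² + 545 = 545 + Z²)
t(m) = 1/(2*m)
M = -2 (M = 3 - (-5*(-4))*(½)/2 = 3 - 20*(½)*(½) = 3 - 20/4 = 3 - 1*5 = 3 - 5 = -2)
b(K, E) = -4 + E + K (b(K, E) = -4 + (K + E) = -4 + (E + K) = -4 + E + K)
√(b(200, M) + 354613/n(445)) = √((-4 - 2 + 200) + 354613/(545 + 445²)) = √(194 + 354613/(545 + 198025)) = √(194 + 354613/198570) = √(38877193/198570) = √7719844214010/198570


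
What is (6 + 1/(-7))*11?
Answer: 451/7 ≈ 64.429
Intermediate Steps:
(6 + 1/(-7))*11 = (6 - ⅐)*11 = (41/7)*11 = 451/7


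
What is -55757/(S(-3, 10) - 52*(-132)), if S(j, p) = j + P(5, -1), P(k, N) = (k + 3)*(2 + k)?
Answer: -55757/6917 ≈ -8.0609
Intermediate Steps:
P(k, N) = (2 + k)*(3 + k) (P(k, N) = (3 + k)*(2 + k) = (2 + k)*(3 + k))
S(j, p) = 56 + j (S(j, p) = j + (6 + 5**2 + 5*5) = j + (6 + 25 + 25) = j + 56 = 56 + j)
-55757/(S(-3, 10) - 52*(-132)) = -55757/((56 - 3) - 52*(-132)) = -55757/(53 + 6864) = -55757/6917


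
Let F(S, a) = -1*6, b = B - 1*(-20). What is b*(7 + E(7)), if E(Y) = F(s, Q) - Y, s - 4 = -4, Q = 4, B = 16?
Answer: -216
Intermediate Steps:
s = 0 (s = 4 - 4 = 0)
b = 36 (b = 16 - 1*(-20) = 16 + 20 = 36)
F(S, a) = -6
E(Y) = -6 - Y
b*(7 + E(7)) = 36*(7 + (-6 - 1*7)) = 36*(7 + (-6 - 7)) = 36*(7 - 13) = 36*(-6) = -216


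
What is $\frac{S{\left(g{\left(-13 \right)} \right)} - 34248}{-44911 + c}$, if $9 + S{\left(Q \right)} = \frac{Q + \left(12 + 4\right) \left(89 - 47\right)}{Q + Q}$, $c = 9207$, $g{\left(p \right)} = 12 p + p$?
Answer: $\frac{11579369}{12067952} \approx 0.95951$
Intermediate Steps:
$g{\left(p \right)} = 13 p$
$S{\left(Q \right)} = -9 + \frac{672 + Q}{2 Q}$ ($S{\left(Q \right)} = -9 + \frac{Q + \left(12 + 4\right) \left(89 - 47\right)}{Q + Q} = -9 + \frac{Q + 16 \cdot 42}{2 Q} = -9 + \left(Q + 672\right) \frac{1}{2 Q} = -9 + \left(672 + Q\right) \frac{1}{2 Q} = -9 + \frac{672 + Q}{2 Q}$)
$\frac{S{\left(g{\left(-13 \right)} \right)} - 34248}{-44911 + c} = \frac{\left(- \frac{17}{2} + \frac{336}{13 \left(-13\right)}\right) - 34248}{-44911 + 9207} = \frac{\left(- \frac{17}{2} + \frac{336}{-169}\right) - 34248}{-35704} = \left(\left(- \frac{17}{2} + 336 \left(- \frac{1}{169}\right)\right) - 34248\right) \left(- \frac{1}{35704}\right) = \left(\left(- \frac{17}{2} - \frac{336}{169}\right) - 34248\right) \left(- \frac{1}{35704}\right) = \left(- \frac{3545}{338} - 34248\right) \left(- \frac{1}{35704}\right) = \left(- \frac{11579369}{338}\right) \left(- \frac{1}{35704}\right) = \frac{11579369}{12067952}$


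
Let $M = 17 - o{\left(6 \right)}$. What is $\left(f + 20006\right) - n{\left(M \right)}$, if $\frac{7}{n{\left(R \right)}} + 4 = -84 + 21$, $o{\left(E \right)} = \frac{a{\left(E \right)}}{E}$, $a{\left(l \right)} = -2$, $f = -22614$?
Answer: $- \frac{174729}{67} \approx -2607.9$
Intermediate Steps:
$o{\left(E \right)} = - \frac{2}{E}$
$M = \frac{52}{3}$ ($M = 17 - - \frac{2}{6} = 17 - \left(-2\right) \frac{1}{6} = 17 - - \frac{1}{3} = 17 + \frac{1}{3} = \frac{52}{3} \approx 17.333$)
$n{\left(R \right)} = - \frac{7}{67}$ ($n{\left(R \right)} = \frac{7}{-4 + \left(-84 + 21\right)} = \frac{7}{-4 - 63} = \frac{7}{-67} = 7 \left(- \frac{1}{67}\right) = - \frac{7}{67}$)
$\left(f + 20006\right) - n{\left(M \right)} = \left(-22614 + 20006\right) - - \frac{7}{67} = -2608 + \frac{7}{67} = - \frac{174729}{67}$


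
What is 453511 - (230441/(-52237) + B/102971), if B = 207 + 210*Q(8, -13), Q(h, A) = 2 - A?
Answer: 2439412114832499/5378896127 ≈ 4.5352e+5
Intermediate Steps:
B = 3357 (B = 207 + 210*(2 - 1*(-13)) = 207 + 210*(2 + 13) = 207 + 210*15 = 207 + 3150 = 3357)
453511 - (230441/(-52237) + B/102971) = 453511 - (230441/(-52237) + 3357/102971) = 453511 - (230441*(-1/52237) + 3357*(1/102971)) = 453511 - (-230441/52237 + 3357/102971) = 453511 - 1*(-23553380602/5378896127) = 453511 + 23553380602/5378896127 = 2439412114832499/5378896127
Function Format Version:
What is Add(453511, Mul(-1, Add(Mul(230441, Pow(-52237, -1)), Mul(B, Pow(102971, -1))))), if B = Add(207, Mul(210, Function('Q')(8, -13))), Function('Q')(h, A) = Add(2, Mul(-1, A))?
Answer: Rational(2439412114832499, 5378896127) ≈ 4.5352e+5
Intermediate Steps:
B = 3357 (B = Add(207, Mul(210, Add(2, Mul(-1, -13)))) = Add(207, Mul(210, Add(2, 13))) = Add(207, Mul(210, 15)) = Add(207, 3150) = 3357)
Add(453511, Mul(-1, Add(Mul(230441, Pow(-52237, -1)), Mul(B, Pow(102971, -1))))) = Add(453511, Mul(-1, Add(Mul(230441, Pow(-52237, -1)), Mul(3357, Pow(102971, -1))))) = Add(453511, Mul(-1, Add(Mul(230441, Rational(-1, 52237)), Mul(3357, Rational(1, 102971))))) = Add(453511, Mul(-1, Add(Rational(-230441, 52237), Rational(3357, 102971)))) = Add(453511, Mul(-1, Rational(-23553380602, 5378896127))) = Add(453511, Rational(23553380602, 5378896127)) = Rational(2439412114832499, 5378896127)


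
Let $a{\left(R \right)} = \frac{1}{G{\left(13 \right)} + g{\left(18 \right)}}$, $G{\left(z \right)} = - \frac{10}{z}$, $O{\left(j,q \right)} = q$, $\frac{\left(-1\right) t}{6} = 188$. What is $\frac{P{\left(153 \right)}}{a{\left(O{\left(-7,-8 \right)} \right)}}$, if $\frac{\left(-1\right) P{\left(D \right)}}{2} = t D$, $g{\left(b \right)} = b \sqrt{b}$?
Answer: $- \frac{3451680}{13} + 18639072 \sqrt{2} \approx 2.6094 \cdot 10^{7}$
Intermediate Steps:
$t = -1128$ ($t = \left(-6\right) 188 = -1128$)
$g{\left(b \right)} = b^{\frac{3}{2}}$
$P{\left(D \right)} = 2256 D$ ($P{\left(D \right)} = - 2 \left(- 1128 D\right) = 2256 D$)
$a{\left(R \right)} = \frac{1}{- \frac{10}{13} + 54 \sqrt{2}}$ ($a{\left(R \right)} = \frac{1}{- \frac{10}{13} + 18^{\frac{3}{2}}} = \frac{1}{\left(-10\right) \frac{1}{13} + 54 \sqrt{2}} = \frac{1}{- \frac{10}{13} + 54 \sqrt{2}}$)
$\frac{P{\left(153 \right)}}{a{\left(O{\left(-7,-8 \right)} \right)}} = \frac{2256 \cdot 153}{\frac{65}{492754} + \frac{4563 \sqrt{2}}{492754}} = \frac{345168}{\frac{65}{492754} + \frac{4563 \sqrt{2}}{492754}}$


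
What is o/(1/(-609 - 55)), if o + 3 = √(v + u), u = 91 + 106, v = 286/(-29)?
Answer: 1992 - 5976*√1943/29 ≈ -7091.4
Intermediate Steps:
v = -286/29 (v = 286*(-1/29) = -286/29 ≈ -9.8621)
u = 197
o = -3 + 9*√1943/29 (o = -3 + √(-286/29 + 197) = -3 + √(5427/29) = -3 + 9*√1943/29 ≈ 10.680)
o/(1/(-609 - 55)) = (-3 + 9*√1943/29)/(1/(-609 - 55)) = (-3 + 9*√1943/29)/(1/(-664)) = (-3 + 9*√1943/29)/(-1/664) = (-3 + 9*√1943/29)*(-664) = 1992 - 5976*√1943/29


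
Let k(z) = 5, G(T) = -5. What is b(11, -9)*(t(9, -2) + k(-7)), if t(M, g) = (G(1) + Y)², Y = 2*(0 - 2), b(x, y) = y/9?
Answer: -86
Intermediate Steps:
b(x, y) = y/9 (b(x, y) = y*(⅑) = y/9)
Y = -4 (Y = 2*(-2) = -4)
t(M, g) = 81 (t(M, g) = (-5 - 4)² = (-9)² = 81)
b(11, -9)*(t(9, -2) + k(-7)) = ((⅑)*(-9))*(81 + 5) = -1*86 = -86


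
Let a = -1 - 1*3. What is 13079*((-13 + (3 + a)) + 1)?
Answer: -170027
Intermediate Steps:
a = -4 (a = -1 - 3 = -4)
13079*((-13 + (3 + a)) + 1) = 13079*((-13 + (3 - 4)) + 1) = 13079*((-13 - 1) + 1) = 13079*(-14 + 1) = 13079*(-13) = -170027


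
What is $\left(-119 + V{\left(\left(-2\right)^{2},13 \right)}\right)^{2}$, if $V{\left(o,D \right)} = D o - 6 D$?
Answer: $21025$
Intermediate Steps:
$V{\left(o,D \right)} = - 6 D + D o$
$\left(-119 + V{\left(\left(-2\right)^{2},13 \right)}\right)^{2} = \left(-119 + 13 \left(-6 + \left(-2\right)^{2}\right)\right)^{2} = \left(-119 + 13 \left(-6 + 4\right)\right)^{2} = \left(-119 + 13 \left(-2\right)\right)^{2} = \left(-119 - 26\right)^{2} = \left(-145\right)^{2} = 21025$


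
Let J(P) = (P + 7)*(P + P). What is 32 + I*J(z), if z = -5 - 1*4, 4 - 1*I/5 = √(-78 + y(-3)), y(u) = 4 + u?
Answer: 752 - 180*I*√77 ≈ 752.0 - 1579.5*I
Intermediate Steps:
I = 20 - 5*I*√77 (I = 20 - 5*√(-78 + (4 - 3)) = 20 - 5*√(-78 + 1) = 20 - 5*I*√77 ≈ 20.0 - 43.875*I)
z = -9 (z = -5 - 4 = -9)
J(P) = 2*P*(7 + P) (J(P) = (7 + P)*(2*P) = 2*P*(7 + P))
32 + I*J(z) = 32 + (20 - 5*I*√77)*(2*(-9)*(7 - 9)) = 32 + (20 - 5*I*√77)*(2*(-9)*(-2)) = 32 + (20 - 5*I*√77)*36 = 32 + (720 - 180*I*√77) = 752 - 180*I*√77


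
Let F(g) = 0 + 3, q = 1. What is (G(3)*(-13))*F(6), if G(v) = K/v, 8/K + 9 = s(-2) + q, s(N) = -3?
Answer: 104/11 ≈ 9.4545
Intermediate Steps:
K = -8/11 (K = 8/(-9 + (-3 + 1)) = 8/(-9 - 2) = 8/(-11) = 8*(-1/11) = -8/11 ≈ -0.72727)
G(v) = -8/(11*v)
F(g) = 3
(G(3)*(-13))*F(6) = (-8/11/3*(-13))*3 = (-8/11*⅓*(-13))*3 = -8/33*(-13)*3 = (104/33)*3 = 104/11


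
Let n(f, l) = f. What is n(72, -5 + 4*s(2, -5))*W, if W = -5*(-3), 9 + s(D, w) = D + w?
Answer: 1080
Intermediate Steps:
s(D, w) = -9 + D + w (s(D, w) = -9 + (D + w) = -9 + D + w)
W = 15
n(72, -5 + 4*s(2, -5))*W = 72*15 = 1080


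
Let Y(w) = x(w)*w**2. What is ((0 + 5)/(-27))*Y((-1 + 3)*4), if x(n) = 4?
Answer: -1280/27 ≈ -47.407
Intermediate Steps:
Y(w) = 4*w**2
((0 + 5)/(-27))*Y((-1 + 3)*4) = ((0 + 5)/(-27))*(4*((-1 + 3)*4)**2) = (5*(-1/27))*(4*(2*4)**2) = -20*8**2/27 = -20*64/27 = -5/27*256 = -1280/27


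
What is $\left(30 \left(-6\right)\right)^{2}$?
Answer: $32400$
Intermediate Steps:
$\left(30 \left(-6\right)\right)^{2} = \left(-180\right)^{2} = 32400$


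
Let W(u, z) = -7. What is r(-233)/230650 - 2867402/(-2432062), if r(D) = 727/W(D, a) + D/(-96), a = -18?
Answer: 222136181267809/188480913700800 ≈ 1.1786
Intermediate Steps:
r(D) = -727/7 - D/96 (r(D) = 727/(-7) + D/(-96) = 727*(-⅐) + D*(-1/96) = -727/7 - D/96)
r(-233)/230650 - 2867402/(-2432062) = (-727/7 - 1/96*(-233))/230650 - 2867402/(-2432062) = (-727/7 + 233/96)*(1/230650) - 2867402*(-1/2432062) = -68161/672*1/230650 + 1433701/1216031 = -68161/154996800 + 1433701/1216031 = 222136181267809/188480913700800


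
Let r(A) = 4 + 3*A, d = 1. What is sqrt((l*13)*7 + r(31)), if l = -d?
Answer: sqrt(6) ≈ 2.4495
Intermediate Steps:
l = -1 (l = -1*1 = -1)
sqrt((l*13)*7 + r(31)) = sqrt(-1*13*7 + (4 + 3*31)) = sqrt(-13*7 + (4 + 93)) = sqrt(-91 + 97) = sqrt(6)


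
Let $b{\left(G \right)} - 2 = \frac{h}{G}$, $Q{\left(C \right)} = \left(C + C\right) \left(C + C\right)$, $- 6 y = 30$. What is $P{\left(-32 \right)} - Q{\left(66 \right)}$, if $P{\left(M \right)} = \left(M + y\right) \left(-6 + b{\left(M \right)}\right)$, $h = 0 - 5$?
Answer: $- \frac{553017}{32} \approx -17282.0$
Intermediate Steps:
$y = -5$ ($y = \left(- \frac{1}{6}\right) 30 = -5$)
$Q{\left(C \right)} = 4 C^{2}$ ($Q{\left(C \right)} = 2 C 2 C = 4 C^{2}$)
$h = -5$
$b{\left(G \right)} = 2 - \frac{5}{G}$
$P{\left(M \right)} = \left(-5 + M\right) \left(-4 - \frac{5}{M}\right)$ ($P{\left(M \right)} = \left(M - 5\right) \left(-6 + \left(2 - \frac{5}{M}\right)\right) = \left(-5 + M\right) \left(-4 - \frac{5}{M}\right)$)
$P{\left(-32 \right)} - Q{\left(66 \right)} = \left(15 - -128 + \frac{25}{-32}\right) - 4 \cdot 66^{2} = \left(15 + 128 + 25 \left(- \frac{1}{32}\right)\right) - 4 \cdot 4356 = \left(15 + 128 - \frac{25}{32}\right) - 17424 = \frac{4551}{32} - 17424 = - \frac{553017}{32}$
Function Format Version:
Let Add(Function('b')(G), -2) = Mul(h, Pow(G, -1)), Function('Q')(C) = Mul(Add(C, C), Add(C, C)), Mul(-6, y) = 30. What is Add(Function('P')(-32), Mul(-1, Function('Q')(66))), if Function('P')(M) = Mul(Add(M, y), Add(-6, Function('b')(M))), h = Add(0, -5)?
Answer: Rational(-553017, 32) ≈ -17282.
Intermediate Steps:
y = -5 (y = Mul(Rational(-1, 6), 30) = -5)
Function('Q')(C) = Mul(4, Pow(C, 2)) (Function('Q')(C) = Mul(Mul(2, C), Mul(2, C)) = Mul(4, Pow(C, 2)))
h = -5
Function('b')(G) = Add(2, Mul(-5, Pow(G, -1)))
Function('P')(M) = Mul(Add(-5, M), Add(-4, Mul(-5, Pow(M, -1)))) (Function('P')(M) = Mul(Add(M, -5), Add(-6, Add(2, Mul(-5, Pow(M, -1))))) = Mul(Add(-5, M), Add(-4, Mul(-5, Pow(M, -1)))))
Add(Function('P')(-32), Mul(-1, Function('Q')(66))) = Add(Add(15, Mul(-4, -32), Mul(25, Pow(-32, -1))), Mul(-1, Mul(4, Pow(66, 2)))) = Add(Add(15, 128, Mul(25, Rational(-1, 32))), Mul(-1, Mul(4, 4356))) = Add(Add(15, 128, Rational(-25, 32)), Mul(-1, 17424)) = Add(Rational(4551, 32), -17424) = Rational(-553017, 32)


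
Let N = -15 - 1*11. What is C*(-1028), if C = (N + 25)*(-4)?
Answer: -4112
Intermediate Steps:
N = -26 (N = -15 - 11 = -26)
C = 4 (C = (-26 + 25)*(-4) = -1*(-4) = 4)
C*(-1028) = 4*(-1028) = -4112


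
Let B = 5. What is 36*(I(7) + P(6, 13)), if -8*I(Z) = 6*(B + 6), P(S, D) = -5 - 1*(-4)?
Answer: -333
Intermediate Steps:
P(S, D) = -1 (P(S, D) = -5 + 4 = -1)
I(Z) = -33/4 (I(Z) = -3*(5 + 6)/4 = -3*11/4 = -1/8*66 = -33/4)
36*(I(7) + P(6, 13)) = 36*(-33/4 - 1) = 36*(-37/4) = -333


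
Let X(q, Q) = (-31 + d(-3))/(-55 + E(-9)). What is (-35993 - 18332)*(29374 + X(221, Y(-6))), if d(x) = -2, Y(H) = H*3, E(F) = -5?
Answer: -6383089715/4 ≈ -1.5958e+9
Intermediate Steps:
Y(H) = 3*H
X(q, Q) = 11/20 (X(q, Q) = (-31 - 2)/(-55 - 5) = -33/(-60) = -33*(-1/60) = 11/20)
(-35993 - 18332)*(29374 + X(221, Y(-6))) = (-35993 - 18332)*(29374 + 11/20) = -54325*587491/20 = -6383089715/4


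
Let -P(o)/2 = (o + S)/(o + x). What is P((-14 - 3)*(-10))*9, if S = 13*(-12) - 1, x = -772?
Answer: 117/301 ≈ 0.38870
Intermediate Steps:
S = -157 (S = -156 - 1 = -157)
P(o) = -2*(-157 + o)/(-772 + o) (P(o) = -2*(o - 157)/(o - 772) = -2*(-157 + o)/(-772 + o))
P((-14 - 3)*(-10))*9 = (2*(157 - (-14 - 3)*(-10))/(-772 + (-14 - 3)*(-10)))*9 = (2*(157 - (-17)*(-10))/(-772 - 17*(-10)))*9 = (2*(157 - 1*170)/(-772 + 170))*9 = (2*(157 - 170)/(-602))*9 = (2*(-1/602)*(-13))*9 = (13/301)*9 = 117/301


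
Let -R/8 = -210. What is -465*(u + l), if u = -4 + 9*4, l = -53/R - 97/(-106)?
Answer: -90766481/5936 ≈ -15291.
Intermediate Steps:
R = 1680 (R = -8*(-210) = 1680)
l = 78671/89040 (l = -53/1680 - 97/(-106) = -53*1/1680 - 97*(-1/106) = -53/1680 + 97/106 = 78671/89040 ≈ 0.88355)
u = 32 (u = -4 + 36 = 32)
-465*(u + l) = -465*(32 + 78671/89040) = -465*2927951/89040 = -90766481/5936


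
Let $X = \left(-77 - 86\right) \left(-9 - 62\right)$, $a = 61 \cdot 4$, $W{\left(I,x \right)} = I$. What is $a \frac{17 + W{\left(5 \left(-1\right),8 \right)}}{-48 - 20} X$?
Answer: $- \frac{8471436}{17} \approx -4.9832 \cdot 10^{5}$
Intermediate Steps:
$a = 244$
$X = 11573$ ($X = - 163 \left(-9 - 62\right) = \left(-163\right) \left(-71\right) = 11573$)
$a \frac{17 + W{\left(5 \left(-1\right),8 \right)}}{-48 - 20} X = 244 \frac{17 + 5 \left(-1\right)}{-48 - 20} \cdot 11573 = 244 \frac{17 - 5}{-68} \cdot 11573 = 244 \cdot 12 \left(- \frac{1}{68}\right) 11573 = 244 \left(- \frac{3}{17}\right) 11573 = \left(- \frac{732}{17}\right) 11573 = - \frac{8471436}{17}$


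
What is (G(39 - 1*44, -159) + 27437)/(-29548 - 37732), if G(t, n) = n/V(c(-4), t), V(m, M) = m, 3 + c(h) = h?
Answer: -96109/235480 ≈ -0.40814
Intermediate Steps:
c(h) = -3 + h
G(t, n) = -n/7 (G(t, n) = n/(-3 - 4) = n/(-7) = n*(-⅐) = -n/7)
(G(39 - 1*44, -159) + 27437)/(-29548 - 37732) = (-⅐*(-159) + 27437)/(-29548 - 37732) = (159/7 + 27437)/(-67280) = (192218/7)*(-1/67280) = -96109/235480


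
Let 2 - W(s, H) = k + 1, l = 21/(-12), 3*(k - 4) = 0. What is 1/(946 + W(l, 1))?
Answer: 1/943 ≈ 0.0010604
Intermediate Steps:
k = 4 (k = 4 + (⅓)*0 = 4 + 0 = 4)
l = -7/4 (l = 21*(-1/12) = -7/4 ≈ -1.7500)
W(s, H) = -3 (W(s, H) = 2 - (4 + 1) = 2 - 1*5 = 2 - 5 = -3)
1/(946 + W(l, 1)) = 1/(946 - 3) = 1/943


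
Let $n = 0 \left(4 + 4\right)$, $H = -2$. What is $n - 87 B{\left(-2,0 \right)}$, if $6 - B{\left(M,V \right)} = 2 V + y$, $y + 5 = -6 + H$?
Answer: $-1653$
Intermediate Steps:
$y = -13$ ($y = -5 - 8 = -13$)
$B{\left(M,V \right)} = 19 - 2 V$ ($B{\left(M,V \right)} = 6 - \left(2 V - 13\right) = 6 - \left(-13 + 2 V\right) = 19 - 2 V$)
$n = 0$ ($n = 0 \cdot 8 = 0$)
$n - 87 B{\left(-2,0 \right)} = 0 - 87 \left(19 - 0\right) = 0 - 87 \left(19 + 0\right) = 0 - 1653 = -1653$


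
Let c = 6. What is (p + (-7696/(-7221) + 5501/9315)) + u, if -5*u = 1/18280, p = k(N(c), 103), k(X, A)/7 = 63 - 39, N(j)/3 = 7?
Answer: 69535277041319/409859627400 ≈ 169.66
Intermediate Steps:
N(j) = 21 (N(j) = 3*7 = 21)
k(X, A) = 168 (k(X, A) = 7*(63 - 39) = 7*24 = 168)
p = 168
u = -1/91400 (u = -⅕/18280 = -⅕*1/18280 = -1/91400 ≈ -1.0941e-5)
(p + (-7696/(-7221) + 5501/9315)) + u = (168 + (-7696/(-7221) + 5501/9315)) - 1/91400 = (168 + (-7696*(-1/7221) + 5501*(1/9315))) - 1/91400 = (168 + (7696/7221 + 5501/9315)) - 1/91400 = (168 + 37136987/22421205) - 1/91400 = 3803899427/22421205 - 1/91400 = 69535277041319/409859627400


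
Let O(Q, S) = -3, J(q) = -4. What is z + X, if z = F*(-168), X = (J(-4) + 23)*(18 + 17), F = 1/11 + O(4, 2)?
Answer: 12691/11 ≈ 1153.7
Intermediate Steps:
F = -32/11 (F = 1/11 - 3 = -32/11 ≈ -2.9091)
X = 665 (X = (-4 + 23)*(18 + 17) = 19*35 = 665)
z = 5376/11 (z = -32/11*(-168) = 5376/11 ≈ 488.73)
z + X = 5376/11 + 665 = 12691/11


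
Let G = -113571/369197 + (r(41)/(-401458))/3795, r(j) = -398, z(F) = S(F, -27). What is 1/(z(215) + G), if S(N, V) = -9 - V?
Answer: 281241926806335/4975840166566328 ≈ 0.056521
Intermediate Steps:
z(F) = 18 (z(F) = -9 - 1*(-27) = -9 + 27 = 18)
G = -86514515947702/281241926806335 (G = -113571/369197 - 398/(-401458)/3795 = -113571*1/369197 - 398*(-1/401458)*(1/3795) = -113571/369197 + (199/200729)*(1/3795) = -113571/369197 + 199/761766555 = -86514515947702/281241926806335 ≈ -0.30762)
1/(z(215) + G) = 1/(18 - 86514515947702/281241926806335) = 1/(4975840166566328/281241926806335) = 281241926806335/4975840166566328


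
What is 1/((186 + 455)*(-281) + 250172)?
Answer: 1/70051 ≈ 1.4275e-5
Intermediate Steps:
1/((186 + 455)*(-281) + 250172) = 1/(641*(-281) + 250172) = 1/(-180121 + 250172) = 1/70051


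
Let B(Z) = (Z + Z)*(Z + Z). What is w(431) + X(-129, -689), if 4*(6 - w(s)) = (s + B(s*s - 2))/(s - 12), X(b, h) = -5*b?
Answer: -138024533679/1676 ≈ -8.2354e+7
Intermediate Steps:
B(Z) = 4*Z² (B(Z) = (2*Z)*(2*Z) = 4*Z²)
w(s) = 6 - (s + 4*(-2 + s²)²)/(4*(-12 + s)) (w(s) = 6 - (s + 4*(s*s - 2)²)/(4*(s - 12)) = 6 - (s + 4*(s² - 2)²)/(4*(-12 + s)) = 6 - (s + 4*(-2 + s²)²)/(4*(-12 + s)))
w(431) + X(-129, -689) = (-72 - (-2 + 431²)² + (23/4)*431)/(-12 + 431) - 5*(-129) = (-72 - (-2 + 185761)² + 9913/4)/419 + 645 = (-72 - 1*185759² + 9913/4)/419 + 645 = (-72 - 1*34506406081 + 9913/4)/419 + 645 = (-72 - 34506406081 + 9913/4)/419 + 645 = (1/419)*(-138025614699/4) + 645 = -138025614699/1676 + 645 = -138024533679/1676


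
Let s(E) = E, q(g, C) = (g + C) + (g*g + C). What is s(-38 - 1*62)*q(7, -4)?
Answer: -4800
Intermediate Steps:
q(g, C) = g + g² + 2*C (q(g, C) = (C + g) + (g² + C) = (C + g) + (C + g²) = g + g² + 2*C)
s(-38 - 1*62)*q(7, -4) = (-38 - 1*62)*(7 + 7² + 2*(-4)) = (-38 - 62)*(7 + 49 - 8) = -100*48 = -4800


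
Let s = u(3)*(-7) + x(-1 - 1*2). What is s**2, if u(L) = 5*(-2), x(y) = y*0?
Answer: 4900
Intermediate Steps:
x(y) = 0
u(L) = -10
s = 70 (s = -10*(-7) + 0 = 70 + 0 = 70)
s**2 = 70**2 = 4900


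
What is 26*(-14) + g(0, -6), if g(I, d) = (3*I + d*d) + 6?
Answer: -322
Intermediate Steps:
g(I, d) = 6 + d² + 3*I (g(I, d) = (3*I + d²) + 6 = (d² + 3*I) + 6 = 6 + d² + 3*I)
26*(-14) + g(0, -6) = 26*(-14) + (6 + (-6)² + 3*0) = -364 + (6 + 36 + 0) = -364 + 42 = -322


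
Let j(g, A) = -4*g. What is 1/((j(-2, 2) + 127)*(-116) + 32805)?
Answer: 1/17145 ≈ 5.8326e-5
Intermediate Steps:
1/((j(-2, 2) + 127)*(-116) + 32805) = 1/((-4*(-2) + 127)*(-116) + 32805) = 1/((8 + 127)*(-116) + 32805) = 1/(135*(-116) + 32805) = 1/(-15660 + 32805) = 1/17145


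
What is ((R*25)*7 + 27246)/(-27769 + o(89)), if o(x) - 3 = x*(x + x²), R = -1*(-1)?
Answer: 27421/685124 ≈ 0.040023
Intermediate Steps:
R = 1
o(x) = 3 + x*(x + x²)
((R*25)*7 + 27246)/(-27769 + o(89)) = ((1*25)*7 + 27246)/(-27769 + (3 + 89² + 89³)) = (25*7 + 27246)/(-27769 + (3 + 7921 + 704969)) = (175 + 27246)/(-27769 + 712893) = 27421/685124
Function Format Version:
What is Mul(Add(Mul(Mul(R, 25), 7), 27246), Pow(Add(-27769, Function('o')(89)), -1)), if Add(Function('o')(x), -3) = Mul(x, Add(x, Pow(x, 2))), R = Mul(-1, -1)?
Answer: Rational(27421, 685124) ≈ 0.040023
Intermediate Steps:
R = 1
Function('o')(x) = Add(3, Mul(x, Add(x, Pow(x, 2))))
Mul(Add(Mul(Mul(R, 25), 7), 27246), Pow(Add(-27769, Function('o')(89)), -1)) = Mul(Add(Mul(Mul(1, 25), 7), 27246), Pow(Add(-27769, Add(3, Pow(89, 2), Pow(89, 3))), -1)) = Mul(Add(Mul(25, 7), 27246), Pow(Add(-27769, Add(3, 7921, 704969)), -1)) = Mul(Add(175, 27246), Pow(Add(-27769, 712893), -1)) = Mul(27421, Pow(685124, -1)) = Mul(27421, Rational(1, 685124)) = Rational(27421, 685124)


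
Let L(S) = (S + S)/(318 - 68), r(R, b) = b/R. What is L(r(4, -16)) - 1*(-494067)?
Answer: 61758371/125 ≈ 4.9407e+5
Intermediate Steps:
L(S) = S/125 (L(S) = (2*S)/250 = (2*S)*(1/250) = S/125)
L(r(4, -16)) - 1*(-494067) = (-16/4)/125 - 1*(-494067) = (-16*¼)/125 + 494067 = (1/125)*(-4) + 494067 = -4/125 + 494067 = 61758371/125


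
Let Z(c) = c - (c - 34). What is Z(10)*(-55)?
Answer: -1870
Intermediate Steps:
Z(c) = 34 (Z(c) = c - (-34 + c) = c + (34 - c) = 34)
Z(10)*(-55) = 34*(-55) = -1870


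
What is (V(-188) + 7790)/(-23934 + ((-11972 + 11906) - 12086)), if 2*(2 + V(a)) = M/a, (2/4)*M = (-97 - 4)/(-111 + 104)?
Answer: -10248907/47489176 ≈ -0.21582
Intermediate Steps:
M = 202/7 (M = 2*((-97 - 4)/(-111 + 104)) = 2*(-101/(-7)) = 2*(-101*(-⅐)) = 2*(101/7) = 202/7 ≈ 28.857)
V(a) = -2 + 101/(7*a) (V(a) = -2 + (202/(7*a))/2 = -2 + 101/(7*a))
(V(-188) + 7790)/(-23934 + ((-11972 + 11906) - 12086)) = ((-2 + (101/7)/(-188)) + 7790)/(-23934 + ((-11972 + 11906) - 12086)) = ((-2 + (101/7)*(-1/188)) + 7790)/(-23934 + (-66 - 12086)) = ((-2 - 101/1316) + 7790)/(-23934 - 12152) = (-2733/1316 + 7790)/(-36086) = (10248907/1316)*(-1/36086) = -10248907/47489176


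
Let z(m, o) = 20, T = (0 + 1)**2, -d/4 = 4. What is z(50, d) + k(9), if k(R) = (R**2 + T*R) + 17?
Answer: 127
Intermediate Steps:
d = -16 (d = -4*4 = -16)
T = 1 (T = 1**2 = 1)
k(R) = 17 + R + R**2 (k(R) = (R**2 + 1*R) + 17 = (R**2 + R) + 17 = (R + R**2) + 17 = 17 + R + R**2)
z(50, d) + k(9) = 20 + (17 + 9 + 9**2) = 20 + (17 + 9 + 81) = 20 + 107 = 127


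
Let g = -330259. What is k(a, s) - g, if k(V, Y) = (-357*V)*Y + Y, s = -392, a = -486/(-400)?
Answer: 12497474/25 ≈ 4.9990e+5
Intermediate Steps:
a = 243/200 (a = -486*(-1/400) = 243/200 ≈ 1.2150)
k(V, Y) = Y - 357*V*Y (k(V, Y) = -357*V*Y + Y = Y - 357*V*Y)
k(a, s) - g = -392*(1 - 357*243/200) - 1*(-330259) = -392*(1 - 86751/200) + 330259 = -392*(-86551/200) + 330259 = 4240999/25 + 330259 = 12497474/25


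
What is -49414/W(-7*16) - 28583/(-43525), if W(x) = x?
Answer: 1076972823/2437400 ≈ 441.85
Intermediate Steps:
-49414/W(-7*16) - 28583/(-43525) = -49414/((-7*16)) - 28583/(-43525) = -49414/(-112) - 28583*(-1/43525) = -49414*(-1/112) + 28583/43525 = 24707/56 + 28583/43525 = 1076972823/2437400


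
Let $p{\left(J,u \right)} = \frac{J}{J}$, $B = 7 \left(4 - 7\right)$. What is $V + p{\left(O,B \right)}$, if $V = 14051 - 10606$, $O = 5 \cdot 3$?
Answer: $3446$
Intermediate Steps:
$O = 15$
$V = 3445$ ($V = 14051 - 10606 = 3445$)
$B = -21$ ($B = 7 \left(-3\right) = -21$)
$p{\left(J,u \right)} = 1$
$V + p{\left(O,B \right)} = 3445 + 1 = 3446$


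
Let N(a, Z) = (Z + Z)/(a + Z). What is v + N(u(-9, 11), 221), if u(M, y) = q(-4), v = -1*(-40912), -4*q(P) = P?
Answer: 4541453/111 ≈ 40914.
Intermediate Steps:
q(P) = -P/4
v = 40912
u(M, y) = 1 (u(M, y) = -¼*(-4) = 1)
N(a, Z) = 2*Z/(Z + a) (N(a, Z) = (2*Z)/(Z + a) = 2*Z/(Z + a))
v + N(u(-9, 11), 221) = 40912 + 2*221/(221 + 1) = 40912 + 2*221/222 = 40912 + 2*221*(1/222) = 40912 + 221/111 = 4541453/111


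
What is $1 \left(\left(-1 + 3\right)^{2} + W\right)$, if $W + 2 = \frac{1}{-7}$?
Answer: $\frac{13}{7} \approx 1.8571$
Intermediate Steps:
$W = - \frac{15}{7}$ ($W = -2 + \frac{1}{-7} = -2 - \frac{1}{7} = - \frac{15}{7} \approx -2.1429$)
$1 \left(\left(-1 + 3\right)^{2} + W\right) = 1 \left(\left(-1 + 3\right)^{2} - \frac{15}{7}\right) = 1 \left(2^{2} - \frac{15}{7}\right) = 1 \left(4 - \frac{15}{7}\right) = 1 \cdot \frac{13}{7} = \frac{13}{7}$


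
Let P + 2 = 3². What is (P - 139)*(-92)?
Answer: 12144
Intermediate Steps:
P = 7 (P = -2 + 3² = -2 + 9 = 7)
(P - 139)*(-92) = (7 - 139)*(-92) = -132*(-92) = 12144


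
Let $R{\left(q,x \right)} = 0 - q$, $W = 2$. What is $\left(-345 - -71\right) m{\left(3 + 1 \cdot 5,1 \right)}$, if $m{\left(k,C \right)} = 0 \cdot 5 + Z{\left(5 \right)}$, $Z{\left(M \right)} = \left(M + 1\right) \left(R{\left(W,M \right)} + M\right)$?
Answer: $-4932$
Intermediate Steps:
$R{\left(q,x \right)} = - q$
$Z{\left(M \right)} = \left(1 + M\right) \left(-2 + M\right)$ ($Z{\left(M \right)} = \left(M + 1\right) \left(\left(-1\right) 2 + M\right) = \left(1 + M\right) \left(-2 + M\right)$)
$m{\left(k,C \right)} = 18$ ($m{\left(k,C \right)} = 0 \cdot 5 - \left(7 - 25\right) = 0 - -18 = 0 + 18 = 18$)
$\left(-345 - -71\right) m{\left(3 + 1 \cdot 5,1 \right)} = \left(-345 - -71\right) 18 = \left(-345 + 71\right) 18 = \left(-274\right) 18 = -4932$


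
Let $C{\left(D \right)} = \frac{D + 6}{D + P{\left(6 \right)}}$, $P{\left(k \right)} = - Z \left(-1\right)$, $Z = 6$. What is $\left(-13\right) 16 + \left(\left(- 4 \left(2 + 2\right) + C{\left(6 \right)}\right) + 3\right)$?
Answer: $-220$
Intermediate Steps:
$P{\left(k \right)} = 6$ ($P{\left(k \right)} = \left(-1\right) 6 \left(-1\right) = \left(-6\right) \left(-1\right) = 6$)
$C{\left(D \right)} = 1$ ($C{\left(D \right)} = \frac{D + 6}{D + 6} = \frac{6 + D}{6 + D} = 1$)
$\left(-13\right) 16 + \left(\left(- 4 \left(2 + 2\right) + C{\left(6 \right)}\right) + 3\right) = \left(-13\right) 16 + \left(\left(- 4 \left(2 + 2\right) + 1\right) + 3\right) = -208 + \left(\left(\left(-4\right) 4 + 1\right) + 3\right) = -208 + \left(\left(-16 + 1\right) + 3\right) = -208 + \left(-15 + 3\right) = -208 - 12 = -220$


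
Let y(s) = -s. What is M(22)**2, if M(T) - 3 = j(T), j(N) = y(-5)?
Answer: 64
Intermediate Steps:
j(N) = 5 (j(N) = -1*(-5) = 5)
M(T) = 8 (M(T) = 3 + 5 = 8)
M(22)**2 = 8**2 = 64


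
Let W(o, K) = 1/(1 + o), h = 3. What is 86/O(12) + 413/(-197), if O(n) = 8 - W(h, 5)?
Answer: 54965/6107 ≈ 9.0003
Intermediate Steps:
O(n) = 31/4 (O(n) = 8 - 1/(1 + 3) = 8 - 1/4 = 8 - 1*¼ = 8 - ¼ = 31/4)
86/O(12) + 413/(-197) = 86/(31/4) + 413/(-197) = 86*(4/31) + 413*(-1/197) = 344/31 - 413/197 = 54965/6107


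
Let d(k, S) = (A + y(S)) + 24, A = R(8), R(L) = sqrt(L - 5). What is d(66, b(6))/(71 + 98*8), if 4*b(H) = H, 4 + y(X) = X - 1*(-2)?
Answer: 47/1710 + sqrt(3)/855 ≈ 0.029511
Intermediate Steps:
y(X) = -2 + X (y(X) = -4 + (X - 1*(-2)) = -4 + (X + 2) = -4 + (2 + X) = -2 + X)
R(L) = sqrt(-5 + L)
b(H) = H/4
A = sqrt(3) (A = sqrt(-5 + 8) = sqrt(3) ≈ 1.7320)
d(k, S) = 22 + S + sqrt(3) (d(k, S) = (sqrt(3) + (-2 + S)) + 24 = (-2 + S + sqrt(3)) + 24 = 22 + S + sqrt(3))
d(66, b(6))/(71 + 98*8) = (22 + (1/4)*6 + sqrt(3))/(71 + 98*8) = (22 + 3/2 + sqrt(3))/(71 + 784) = (47/2 + sqrt(3))/855 = (47/2 + sqrt(3))*(1/855) = 47/1710 + sqrt(3)/855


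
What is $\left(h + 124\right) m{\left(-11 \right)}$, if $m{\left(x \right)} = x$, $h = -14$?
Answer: $-1210$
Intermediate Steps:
$\left(h + 124\right) m{\left(-11 \right)} = \left(-14 + 124\right) \left(-11\right) = 110 \left(-11\right) = -1210$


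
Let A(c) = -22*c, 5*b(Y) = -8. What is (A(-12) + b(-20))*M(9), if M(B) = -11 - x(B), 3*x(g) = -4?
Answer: -38048/15 ≈ -2536.5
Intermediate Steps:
b(Y) = -8/5 (b(Y) = (⅕)*(-8) = -8/5)
x(g) = -4/3 (x(g) = (⅓)*(-4) = -4/3)
M(B) = -29/3 (M(B) = -11 - 1*(-4/3) = -11 + 4/3 = -29/3)
(A(-12) + b(-20))*M(9) = (-22*(-12) - 8/5)*(-29/3) = (264 - 8/5)*(-29/3) = (1312/5)*(-29/3) = -38048/15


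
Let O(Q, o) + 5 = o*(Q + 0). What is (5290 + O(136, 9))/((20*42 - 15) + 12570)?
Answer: 6509/13395 ≈ 0.48593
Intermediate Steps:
O(Q, o) = -5 + Q*o (O(Q, o) = -5 + o*(Q + 0) = -5 + o*Q = -5 + Q*o)
(5290 + O(136, 9))/((20*42 - 15) + 12570) = (5290 + (-5 + 136*9))/((20*42 - 15) + 12570) = (5290 + (-5 + 1224))/((840 - 15) + 12570) = (5290 + 1219)/(825 + 12570) = 6509/13395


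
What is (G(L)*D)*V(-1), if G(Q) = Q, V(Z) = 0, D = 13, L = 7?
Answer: 0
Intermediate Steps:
(G(L)*D)*V(-1) = (7*13)*0 = 91*0 = 0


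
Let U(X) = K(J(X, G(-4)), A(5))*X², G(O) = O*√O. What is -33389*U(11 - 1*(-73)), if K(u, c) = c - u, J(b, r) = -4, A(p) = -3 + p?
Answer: -1413556704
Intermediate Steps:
G(O) = O^(3/2)
U(X) = 6*X² (U(X) = ((-3 + 5) - 1*(-4))*X² = (2 + 4)*X² = 6*X²)
-33389*U(11 - 1*(-73)) = -33389*6*(11 - 1*(-73))² = -33389*6*(11 + 73)² = -33389*6*84² = -33389*6*7056 = -33389/(1/42336) = -33389/1/42336 = -33389*42336 = -1413556704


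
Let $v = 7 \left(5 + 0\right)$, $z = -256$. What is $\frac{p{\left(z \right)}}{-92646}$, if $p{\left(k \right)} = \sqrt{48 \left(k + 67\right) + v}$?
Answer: $- \frac{i \sqrt{9037}}{92646} \approx - 0.0010261 i$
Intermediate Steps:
$v = 35$ ($v = 7 \cdot 5 = 35$)
$p{\left(k \right)} = \sqrt{3251 + 48 k}$ ($p{\left(k \right)} = \sqrt{48 \left(k + 67\right) + 35} = \sqrt{48 \left(67 + k\right) + 35} = \sqrt{\left(3216 + 48 k\right) + 35} = \sqrt{3251 + 48 k}$)
$\frac{p{\left(z \right)}}{-92646} = \frac{\sqrt{3251 + 48 \left(-256\right)}}{-92646} = \sqrt{3251 - 12288} \left(- \frac{1}{92646}\right) = \sqrt{-9037} \left(- \frac{1}{92646}\right) = i \sqrt{9037} \left(- \frac{1}{92646}\right) = - \frac{i \sqrt{9037}}{92646}$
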